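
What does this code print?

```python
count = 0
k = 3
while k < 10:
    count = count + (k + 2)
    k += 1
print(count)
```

k=3: count = 0+5 = 5
k=4: count = 5+6 = 11
k=5: count = 11+7 = 18
k=6: count = 18+8 = 26
k=7: count = 26+9 = 35
k=8: count = 35+10 = 45
k=9: count = 45+11 = 56

56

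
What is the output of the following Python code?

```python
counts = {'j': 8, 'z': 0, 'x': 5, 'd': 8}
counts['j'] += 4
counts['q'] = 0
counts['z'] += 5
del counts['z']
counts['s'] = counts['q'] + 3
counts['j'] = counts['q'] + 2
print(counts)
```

counts['j'] = 8+4 = 12 → {'j': 12, 'z': 0, 'x': 5, 'd': 8}
counts['q'] = 0 → {'j': 12, 'z': 0, 'x': 5, 'd': 8, 'q': 0}
counts['z'] = 0+5 = 5 → {'j': 12, 'z': 5, 'x': 5, 'd': 8, 'q': 0}
del 'z' → {'j': 12, 'x': 5, 'd': 8, 'q': 0}
counts['s'] = counts['q']+3 = 3 → {'j': 12, 'x': 5, 'd': 8, 'q': 0, 's': 3}
counts['j'] = counts['q']+2 = 2 → {'j': 2, 'x': 5, 'd': 8, 'q': 0, 's': 3}

{'j': 2, 'x': 5, 'd': 8, 'q': 0, 's': 3}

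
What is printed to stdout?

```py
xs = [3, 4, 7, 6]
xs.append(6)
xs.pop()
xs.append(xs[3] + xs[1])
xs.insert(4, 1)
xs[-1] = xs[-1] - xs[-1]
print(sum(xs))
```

append 6 → [3, 4, 7, 6, 6]
pop() removes 6 → [3, 4, 7, 6]
append xs[3]+xs[1] = 6+4 = 10 → [3, 4, 7, 6, 10]
insert 1 at 4 → [3, 4, 7, 6, 1, 10]
xs[-1] = xs[-1]-xs[-1] = 10-10 = 0 → [3, 4, 7, 6, 1, 0]
sum = 21

21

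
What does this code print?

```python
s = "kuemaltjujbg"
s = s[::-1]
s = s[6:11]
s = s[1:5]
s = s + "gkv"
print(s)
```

reverse → 'gbjujtlameuk'
slice [6:11] → 'lameu'
slice [1:5] → 'ameu'
+ 'gkv' → 'ameugkv'

ameugkv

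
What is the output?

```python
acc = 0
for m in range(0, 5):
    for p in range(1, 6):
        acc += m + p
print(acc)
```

m=0,p=1: acc = 0+1 = 1
m=0,p=2: acc = 1+2 = 3
m=0,p=3: acc = 3+3 = 6
m=0,p=4: acc = 6+4 = 10
m=0,p=5: acc = 10+5 = 15
m=1,p=1: acc = 15+2 = 17
m=1,p=2: acc = 17+3 = 20
m=1,p=3: acc = 20+4 = 24
m=1,p=4: acc = 24+5 = 29
m=1,p=5: acc = 29+6 = 35
m=2,p=1: acc = 35+3 = 38
m=2,p=2: acc = 38+4 = 42
m=2,p=3: acc = 42+5 = 47
m=2,p=4: acc = 47+6 = 53
m=2,p=5: acc = 53+7 = 60
m=3,p=1: acc = 60+4 = 64
m=3,p=2: acc = 64+5 = 69
m=3,p=3: acc = 69+6 = 75
m=3,p=4: acc = 75+7 = 82
m=3,p=5: acc = 82+8 = 90
m=4,p=1: acc = 90+5 = 95
m=4,p=2: acc = 95+6 = 101
m=4,p=3: acc = 101+7 = 108
m=4,p=4: acc = 108+8 = 116
m=4,p=5: acc = 116+9 = 125

125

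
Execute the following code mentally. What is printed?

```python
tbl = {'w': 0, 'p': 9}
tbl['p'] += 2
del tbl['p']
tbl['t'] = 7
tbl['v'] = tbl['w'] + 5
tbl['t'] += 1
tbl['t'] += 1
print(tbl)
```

tbl['p'] = 9+2 = 11 → {'w': 0, 'p': 11}
del 'p' → {'w': 0}
tbl['t'] = 7 → {'w': 0, 't': 7}
tbl['v'] = tbl['w']+5 = 5 → {'w': 0, 't': 7, 'v': 5}
tbl['t'] = 7+1 = 8 → {'w': 0, 't': 8, 'v': 5}
tbl['t'] = 8+1 = 9 → {'w': 0, 't': 9, 'v': 5}

{'w': 0, 't': 9, 'v': 5}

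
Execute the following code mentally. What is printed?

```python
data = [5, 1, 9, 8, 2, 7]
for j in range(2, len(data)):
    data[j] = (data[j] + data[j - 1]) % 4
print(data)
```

j=2: data[2] = (9+1)%4 = 2 → [5, 1, 2, 8, 2, 7]
j=3: data[3] = (8+2)%4 = 2 → [5, 1, 2, 2, 2, 7]
j=4: data[4] = (2+2)%4 = 0 → [5, 1, 2, 2, 0, 7]
j=5: data[5] = (7+0)%4 = 3 → [5, 1, 2, 2, 0, 3]

[5, 1, 2, 2, 0, 3]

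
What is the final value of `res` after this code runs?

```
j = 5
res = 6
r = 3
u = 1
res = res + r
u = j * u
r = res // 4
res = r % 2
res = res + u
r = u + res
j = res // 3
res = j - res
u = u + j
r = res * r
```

res = 6+3 = 9
u = 5*1 = 5
r = 9//4 = 2
res = 2%2 = 0
res = 0+5 = 5
r = 5+5 = 10
j = 5//3 = 1
res = 1-5 = -4
u = 5+1 = 6
r = (-4)*10 = -40

-4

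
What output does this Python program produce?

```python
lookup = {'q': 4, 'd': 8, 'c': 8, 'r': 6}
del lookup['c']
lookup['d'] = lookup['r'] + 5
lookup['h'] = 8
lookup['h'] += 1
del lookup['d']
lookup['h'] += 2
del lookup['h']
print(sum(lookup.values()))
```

10

del 'c' → {'q': 4, 'd': 8, 'r': 6}
lookup['d'] = lookup['r']+5 = 11 → {'q': 4, 'd': 11, 'r': 6}
lookup['h'] = 8 → {'q': 4, 'd': 11, 'r': 6, 'h': 8}
lookup['h'] = 8+1 = 9 → {'q': 4, 'd': 11, 'r': 6, 'h': 9}
del 'd' → {'q': 4, 'r': 6, 'h': 9}
lookup['h'] = 9+2 = 11 → {'q': 4, 'r': 6, 'h': 11}
del 'h' → {'q': 4, 'r': 6}
sum of values = 10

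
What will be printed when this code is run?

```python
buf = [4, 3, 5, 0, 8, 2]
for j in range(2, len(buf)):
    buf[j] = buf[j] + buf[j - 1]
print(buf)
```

j=2: buf[2] = 5+3 = 8 → [4, 3, 8, 0, 8, 2]
j=3: buf[3] = 0+8 = 8 → [4, 3, 8, 8, 8, 2]
j=4: buf[4] = 8+8 = 16 → [4, 3, 8, 8, 16, 2]
j=5: buf[5] = 2+16 = 18 → [4, 3, 8, 8, 16, 18]

[4, 3, 8, 8, 16, 18]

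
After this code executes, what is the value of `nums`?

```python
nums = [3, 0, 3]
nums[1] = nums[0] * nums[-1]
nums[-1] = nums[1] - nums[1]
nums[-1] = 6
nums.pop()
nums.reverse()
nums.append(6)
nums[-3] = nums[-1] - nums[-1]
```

[0, 3, 6]

nums[1] = nums[0]*nums[-1] = 3*3 = 9 → [3, 9, 3]
nums[-1] = nums[1]-nums[1] = 9-9 = 0 → [3, 9, 0]
nums[-1] = 6 → [3, 9, 6]
pop() removes 6 → [3, 9]
reverse → [9, 3]
append 6 → [9, 3, 6]
nums[-3] = nums[-1]-nums[-1] = 6-6 = 0 → [0, 3, 6]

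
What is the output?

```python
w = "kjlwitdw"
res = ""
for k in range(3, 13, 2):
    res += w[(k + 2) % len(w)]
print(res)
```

twjwt

k=3: add w[5]='t' → 't'
k=5: add w[7]='w' → 'tw'
k=7: add w[1]='j' → 'twj'
k=9: add w[3]='w' → 'twjw'
k=11: add w[5]='t' → 'twjwt'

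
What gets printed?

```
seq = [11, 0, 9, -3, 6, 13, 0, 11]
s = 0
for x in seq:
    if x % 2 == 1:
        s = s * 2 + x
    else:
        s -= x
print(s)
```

x=11: odd, s = 0*2+11 = 11
x=0: not odd, s = 11-0 = 11
x=9: odd, s = 11*2+9 = 31
x=-3: odd, s = 31*2+(-3) = 59
x=6: not odd, s = 59-6 = 53
x=13: odd, s = 53*2+13 = 119
x=0: not odd, s = 119-0 = 119
x=11: odd, s = 119*2+11 = 249

249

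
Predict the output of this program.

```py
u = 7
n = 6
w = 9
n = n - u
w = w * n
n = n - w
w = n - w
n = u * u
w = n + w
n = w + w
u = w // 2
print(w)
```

66

n = 6-7 = -1
w = 9*(-1) = -9
n = (-1)-(-9) = 8
w = 8-(-9) = 17
n = 7*7 = 49
w = 49+17 = 66
n = 66+66 = 132
u = 66//2 = 33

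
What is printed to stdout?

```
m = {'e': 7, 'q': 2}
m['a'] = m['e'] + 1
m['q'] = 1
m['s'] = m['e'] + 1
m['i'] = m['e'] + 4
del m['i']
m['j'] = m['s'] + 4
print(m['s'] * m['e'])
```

56

m['a'] = m['e']+1 = 8 → {'e': 7, 'q': 2, 'a': 8}
m['q'] = 1 → {'e': 7, 'q': 1, 'a': 8}
m['s'] = m['e']+1 = 8 → {'e': 7, 'q': 1, 'a': 8, 's': 8}
m['i'] = m['e']+4 = 11 → {'e': 7, 'q': 1, 'a': 8, 's': 8, 'i': 11}
del 'i' → {'e': 7, 'q': 1, 'a': 8, 's': 8}
m['j'] = m['s']+4 = 12 → {'e': 7, 'q': 1, 'a': 8, 's': 8, 'j': 12}
m['s']*m['e'] = 8*7 = 56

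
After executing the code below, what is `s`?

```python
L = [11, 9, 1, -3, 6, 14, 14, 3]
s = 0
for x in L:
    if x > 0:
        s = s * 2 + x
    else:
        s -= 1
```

1127

x=11: >0, s = 0*2+11 = 11
x=9: >0, s = 11*2+9 = 31
x=1: >0, s = 31*2+1 = 63
x=-3: not >0, s = 63-1 = 62
x=6: >0, s = 62*2+6 = 130
x=14: >0, s = 130*2+14 = 274
x=14: >0, s = 274*2+14 = 562
x=3: >0, s = 562*2+3 = 1127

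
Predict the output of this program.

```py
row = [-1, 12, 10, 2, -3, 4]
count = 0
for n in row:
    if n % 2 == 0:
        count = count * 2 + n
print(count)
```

n=-1: not even
n=12: even, count = 0*2+12 = 12
n=10: even, count = 12*2+10 = 34
n=2: even, count = 34*2+2 = 70
n=-3: not even
n=4: even, count = 70*2+4 = 144

144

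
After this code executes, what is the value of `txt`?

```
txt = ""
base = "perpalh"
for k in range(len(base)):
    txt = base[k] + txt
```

k=0: prepend 'p' → 'p'
k=1: prepend 'e' → 'ep'
k=2: prepend 'r' → 'rep'
k=3: prepend 'p' → 'prep'
k=4: prepend 'a' → 'aprep'
k=5: prepend 'l' → 'laprep'
k=6: prepend 'h' → 'hlaprep'

'hlaprep'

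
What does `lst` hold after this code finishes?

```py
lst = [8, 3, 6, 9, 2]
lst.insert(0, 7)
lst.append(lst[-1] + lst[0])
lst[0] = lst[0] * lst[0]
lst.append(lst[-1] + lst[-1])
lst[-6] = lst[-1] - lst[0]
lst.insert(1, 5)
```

insert 7 at 0 → [7, 8, 3, 6, 9, 2]
append lst[-1]+lst[0] = 2+7 = 9 → [7, 8, 3, 6, 9, 2, 9]
lst[0] = lst[0]*lst[0] = 7*7 = 49 → [49, 8, 3, 6, 9, 2, 9]
append lst[-1]+lst[-1] = 9+9 = 18 → [49, 8, 3, 6, 9, 2, 9, 18]
lst[-6] = lst[-1]-lst[0] = 18-49 = -31 → [49, 8, -31, 6, 9, 2, 9, 18]
insert 5 at 1 → [49, 5, 8, -31, 6, 9, 2, 9, 18]

[49, 5, 8, -31, 6, 9, 2, 9, 18]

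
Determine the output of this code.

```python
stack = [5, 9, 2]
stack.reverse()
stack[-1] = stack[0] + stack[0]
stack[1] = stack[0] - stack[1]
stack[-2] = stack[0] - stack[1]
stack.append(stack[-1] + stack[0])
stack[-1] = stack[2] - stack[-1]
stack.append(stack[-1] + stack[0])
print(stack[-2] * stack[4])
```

0

reverse → [2, 9, 5]
stack[-1] = stack[0]+stack[0] = 2+2 = 4 → [2, 9, 4]
stack[1] = stack[0]-stack[1] = 2-9 = -7 → [2, -7, 4]
stack[-2] = stack[0]-stack[1] = 2-(-7) = 9 → [2, 9, 4]
append stack[-1]+stack[0] = 4+2 = 6 → [2, 9, 4, 6]
stack[-1] = stack[2]-stack[-1] = 4-6 = -2 → [2, 9, 4, -2]
append stack[-1]+stack[0] = (-2)+2 = 0 → [2, 9, 4, -2, 0]
stack[-2]*stack[4] = (-2)*0 = 0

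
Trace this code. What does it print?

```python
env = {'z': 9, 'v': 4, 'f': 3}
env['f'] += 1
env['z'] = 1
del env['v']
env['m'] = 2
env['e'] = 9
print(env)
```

env['f'] = 3+1 = 4 → {'z': 9, 'v': 4, 'f': 4}
env['z'] = 1 → {'z': 1, 'v': 4, 'f': 4}
del 'v' → {'z': 1, 'f': 4}
env['m'] = 2 → {'z': 1, 'f': 4, 'm': 2}
env['e'] = 9 → {'z': 1, 'f': 4, 'm': 2, 'e': 9}

{'z': 1, 'f': 4, 'm': 2, 'e': 9}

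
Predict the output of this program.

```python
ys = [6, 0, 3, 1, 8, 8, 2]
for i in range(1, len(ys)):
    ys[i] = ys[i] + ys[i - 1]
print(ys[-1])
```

28

i=1: ys[1] = 0+6 = 6 → [6, 6, 3, 1, 8, 8, 2]
i=2: ys[2] = 3+6 = 9 → [6, 6, 9, 1, 8, 8, 2]
i=3: ys[3] = 1+9 = 10 → [6, 6, 9, 10, 8, 8, 2]
i=4: ys[4] = 8+10 = 18 → [6, 6, 9, 10, 18, 8, 2]
i=5: ys[5] = 8+18 = 26 → [6, 6, 9, 10, 18, 26, 2]
i=6: ys[6] = 2+26 = 28 → [6, 6, 9, 10, 18, 26, 28]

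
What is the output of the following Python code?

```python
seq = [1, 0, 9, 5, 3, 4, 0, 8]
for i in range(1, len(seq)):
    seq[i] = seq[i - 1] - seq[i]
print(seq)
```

i=1: seq[1] = 1-0 = 1 → [1, 1, 9, 5, 3, 4, 0, 8]
i=2: seq[2] = 1-9 = -8 → [1, 1, -8, 5, 3, 4, 0, 8]
i=3: seq[3] = (-8)-5 = -13 → [1, 1, -8, -13, 3, 4, 0, 8]
i=4: seq[4] = (-13)-3 = -16 → [1, 1, -8, -13, -16, 4, 0, 8]
i=5: seq[5] = (-16)-4 = -20 → [1, 1, -8, -13, -16, -20, 0, 8]
i=6: seq[6] = (-20)-0 = -20 → [1, 1, -8, -13, -16, -20, -20, 8]
i=7: seq[7] = (-20)-8 = -28 → [1, 1, -8, -13, -16, -20, -20, -28]

[1, 1, -8, -13, -16, -20, -20, -28]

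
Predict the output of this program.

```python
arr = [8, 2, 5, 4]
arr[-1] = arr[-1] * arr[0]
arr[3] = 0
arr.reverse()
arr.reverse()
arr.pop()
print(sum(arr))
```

15

arr[-1] = arr[-1]*arr[0] = 4*8 = 32 → [8, 2, 5, 32]
arr[3] = 0 → [8, 2, 5, 0]
reverse → [0, 5, 2, 8]
reverse → [8, 2, 5, 0]
pop() removes 0 → [8, 2, 5]
sum = 15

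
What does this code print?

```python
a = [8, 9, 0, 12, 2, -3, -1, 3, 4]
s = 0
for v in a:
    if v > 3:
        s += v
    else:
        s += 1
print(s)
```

v=8: >3, s = 0+8 = 8
v=9: >3, s = 8+9 = 17
v=0: not >3, s = 17+1 = 18
v=12: >3, s = 18+12 = 30
v=2: not >3, s = 30+1 = 31
v=-3: not >3, s = 31+1 = 32
v=-1: not >3, s = 32+1 = 33
v=3: not >3, s = 33+1 = 34
v=4: >3, s = 34+4 = 38

38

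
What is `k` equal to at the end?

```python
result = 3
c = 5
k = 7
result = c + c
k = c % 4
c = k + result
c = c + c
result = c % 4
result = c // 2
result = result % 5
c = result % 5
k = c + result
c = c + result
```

2

result = 5+5 = 10
k = 5%4 = 1
c = 1+10 = 11
c = 11+11 = 22
result = 22%4 = 2
result = 22//2 = 11
result = 11%5 = 1
c = 1%5 = 1
k = 1+1 = 2
c = 1+1 = 2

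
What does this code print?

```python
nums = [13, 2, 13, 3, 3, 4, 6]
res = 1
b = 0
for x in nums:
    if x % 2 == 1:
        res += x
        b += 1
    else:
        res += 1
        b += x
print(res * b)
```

x=13: odd, res = 1+13 = 14; b=1
x=2: not odd, res = 14+1 = 15; b=3
x=13: odd, res = 15+13 = 28; b=4
x=3: odd, res = 28+3 = 31; b=5
x=3: odd, res = 31+3 = 34; b=6
x=4: not odd, res = 34+1 = 35; b=10
x=6: not odd, res = 35+1 = 36; b=16
res*b = 36*16 = 576

576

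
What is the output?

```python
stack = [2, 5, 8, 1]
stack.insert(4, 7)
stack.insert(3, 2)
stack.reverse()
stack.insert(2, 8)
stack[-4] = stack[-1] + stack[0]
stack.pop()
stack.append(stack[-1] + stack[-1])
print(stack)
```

[7, 1, 8, 9, 8, 5, 10]

insert 7 at 4 → [2, 5, 8, 1, 7]
insert 2 at 3 → [2, 5, 8, 2, 1, 7]
reverse → [7, 1, 2, 8, 5, 2]
insert 8 at 2 → [7, 1, 8, 2, 8, 5, 2]
stack[-4] = stack[-1]+stack[0] = 2+7 = 9 → [7, 1, 8, 9, 8, 5, 2]
pop() removes 2 → [7, 1, 8, 9, 8, 5]
append stack[-1]+stack[-1] = 5+5 = 10 → [7, 1, 8, 9, 8, 5, 10]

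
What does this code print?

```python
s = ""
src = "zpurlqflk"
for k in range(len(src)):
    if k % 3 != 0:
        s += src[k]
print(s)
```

k=0: skip
k=1: add 'p' → 'p'
k=2: add 'u' → 'pu'
k=3: skip
k=4: add 'l' → 'pul'
k=5: add 'q' → 'pulq'
k=6: skip
k=7: add 'l' → 'pulql'
k=8: add 'k' → 'pulqlk'

pulqlk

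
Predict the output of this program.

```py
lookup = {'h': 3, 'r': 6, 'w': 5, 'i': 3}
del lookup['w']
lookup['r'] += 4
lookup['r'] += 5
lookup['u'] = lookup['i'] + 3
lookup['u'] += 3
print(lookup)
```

del 'w' → {'h': 3, 'r': 6, 'i': 3}
lookup['r'] = 6+4 = 10 → {'h': 3, 'r': 10, 'i': 3}
lookup['r'] = 10+5 = 15 → {'h': 3, 'r': 15, 'i': 3}
lookup['u'] = lookup['i']+3 = 6 → {'h': 3, 'r': 15, 'i': 3, 'u': 6}
lookup['u'] = 6+3 = 9 → {'h': 3, 'r': 15, 'i': 3, 'u': 9}

{'h': 3, 'r': 15, 'i': 3, 'u': 9}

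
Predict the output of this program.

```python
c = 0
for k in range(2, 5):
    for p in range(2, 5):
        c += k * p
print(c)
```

81

k=2,p=2: c = 0+4 = 4
k=2,p=3: c = 4+6 = 10
k=2,p=4: c = 10+8 = 18
k=3,p=2: c = 18+6 = 24
k=3,p=3: c = 24+9 = 33
k=3,p=4: c = 33+12 = 45
k=4,p=2: c = 45+8 = 53
k=4,p=3: c = 53+12 = 65
k=4,p=4: c = 65+16 = 81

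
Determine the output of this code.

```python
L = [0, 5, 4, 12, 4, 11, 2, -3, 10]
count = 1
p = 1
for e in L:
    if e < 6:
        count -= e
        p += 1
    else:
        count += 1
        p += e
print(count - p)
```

e=0: <6, count = 1-0 = 1; p=2
e=5: <6, count = 1-5 = -4; p=3
e=4: <6, count = (-4)-4 = -8; p=4
e=12: not <6, count = (-8)+1 = -7; p=16
e=4: <6, count = (-7)-4 = -11; p=17
e=11: not <6, count = (-11)+1 = -10; p=28
e=2: <6, count = (-10)-2 = -12; p=29
e=-3: <6, count = (-12)-(-3) = -9; p=30
e=10: not <6, count = (-9)+1 = -8; p=40
count-p = (-8)-40 = -48

-48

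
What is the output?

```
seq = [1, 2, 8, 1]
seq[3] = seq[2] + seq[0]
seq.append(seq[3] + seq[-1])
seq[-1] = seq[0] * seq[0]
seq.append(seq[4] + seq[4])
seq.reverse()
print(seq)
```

[2, 1, 9, 8, 2, 1]

seq[3] = seq[2]+seq[0] = 8+1 = 9 → [1, 2, 8, 9]
append seq[3]+seq[-1] = 9+9 = 18 → [1, 2, 8, 9, 18]
seq[-1] = seq[0]*seq[0] = 1*1 = 1 → [1, 2, 8, 9, 1]
append seq[4]+seq[4] = 1+1 = 2 → [1, 2, 8, 9, 1, 2]
reverse → [2, 1, 9, 8, 2, 1]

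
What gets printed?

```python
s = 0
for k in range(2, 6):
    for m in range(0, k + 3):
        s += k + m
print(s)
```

170

k=2,m=0: s = 0+2 = 2
k=2,m=1: s = 2+3 = 5
k=2,m=2: s = 5+4 = 9
k=2,m=3: s = 9+5 = 14
k=2,m=4: s = 14+6 = 20
k=3,m=0: s = 20+3 = 23
k=3,m=1: s = 23+4 = 27
k=3,m=2: s = 27+5 = 32
k=3,m=3: s = 32+6 = 38
k=3,m=4: s = 38+7 = 45
k=3,m=5: s = 45+8 = 53
k=4,m=0: s = 53+4 = 57
k=4,m=1: s = 57+5 = 62
k=4,m=2: s = 62+6 = 68
k=4,m=3: s = 68+7 = 75
k=4,m=4: s = 75+8 = 83
k=4,m=5: s = 83+9 = 92
k=4,m=6: s = 92+10 = 102
k=5,m=0: s = 102+5 = 107
k=5,m=1: s = 107+6 = 113
k=5,m=2: s = 113+7 = 120
k=5,m=3: s = 120+8 = 128
k=5,m=4: s = 128+9 = 137
k=5,m=5: s = 137+10 = 147
k=5,m=6: s = 147+11 = 158
k=5,m=7: s = 158+12 = 170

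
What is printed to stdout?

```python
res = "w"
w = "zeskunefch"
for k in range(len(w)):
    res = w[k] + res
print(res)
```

k=0: prepend 'z' → 'zw'
k=1: prepend 'e' → 'ezw'
k=2: prepend 's' → 'sezw'
k=3: prepend 'k' → 'ksezw'
k=4: prepend 'u' → 'uksezw'
k=5: prepend 'n' → 'nuksezw'
k=6: prepend 'e' → 'enuksezw'
k=7: prepend 'f' → 'fenuksezw'
k=8: prepend 'c' → 'cfenuksezw'
k=9: prepend 'h' → 'hcfenuksezw'

hcfenuksezw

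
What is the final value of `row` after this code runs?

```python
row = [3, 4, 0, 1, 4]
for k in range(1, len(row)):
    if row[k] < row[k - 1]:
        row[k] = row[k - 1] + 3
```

k=1: 4>=3, unchanged → [3, 4, 0, 1, 4]
k=2: 0<4, row[2] = 4+3 = 7 → [3, 4, 7, 1, 4]
k=3: 1<7, row[3] = 7+3 = 10 → [3, 4, 7, 10, 4]
k=4: 4<10, row[4] = 10+3 = 13 → [3, 4, 7, 10, 13]

[3, 4, 7, 10, 13]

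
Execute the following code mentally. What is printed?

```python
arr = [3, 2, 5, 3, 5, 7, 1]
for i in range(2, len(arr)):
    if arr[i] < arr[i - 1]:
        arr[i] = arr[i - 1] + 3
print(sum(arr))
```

i=2: 5>=2, unchanged → [3, 2, 5, 3, 5, 7, 1]
i=3: 3<5, arr[3] = 5+3 = 8 → [3, 2, 5, 8, 5, 7, 1]
i=4: 5<8, arr[4] = 8+3 = 11 → [3, 2, 5, 8, 11, 7, 1]
i=5: 7<11, arr[5] = 11+3 = 14 → [3, 2, 5, 8, 11, 14, 1]
i=6: 1<14, arr[6] = 14+3 = 17 → [3, 2, 5, 8, 11, 14, 17]
sum = 60

60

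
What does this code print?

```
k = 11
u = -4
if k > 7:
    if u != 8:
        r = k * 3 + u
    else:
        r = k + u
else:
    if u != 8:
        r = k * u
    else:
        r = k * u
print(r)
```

29

k=11, u=-4
k > 7 is True; u != 8 is True
→ r = k * 3 + u = 29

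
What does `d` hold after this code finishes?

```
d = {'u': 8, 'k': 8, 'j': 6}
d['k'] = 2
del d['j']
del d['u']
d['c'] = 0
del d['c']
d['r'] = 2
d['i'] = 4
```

{'k': 2, 'r': 2, 'i': 4}

d['k'] = 2 → {'u': 8, 'k': 2, 'j': 6}
del 'j' → {'u': 8, 'k': 2}
del 'u' → {'k': 2}
d['c'] = 0 → {'k': 2, 'c': 0}
del 'c' → {'k': 2}
d['r'] = 2 → {'k': 2, 'r': 2}
d['i'] = 4 → {'k': 2, 'r': 2, 'i': 4}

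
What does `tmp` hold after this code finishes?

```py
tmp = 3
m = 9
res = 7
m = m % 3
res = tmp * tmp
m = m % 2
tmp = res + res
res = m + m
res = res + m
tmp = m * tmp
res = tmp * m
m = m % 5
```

m = 9%3 = 0
res = 3*3 = 9
m = 0%2 = 0
tmp = 9+9 = 18
res = 0+0 = 0
res = 0+0 = 0
tmp = 0*18 = 0
res = 0*0 = 0
m = 0%5 = 0

0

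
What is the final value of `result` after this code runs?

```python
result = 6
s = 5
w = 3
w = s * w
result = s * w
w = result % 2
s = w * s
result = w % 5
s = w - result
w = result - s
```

1

w = 5*3 = 15
result = 5*15 = 75
w = 75%2 = 1
s = 1*5 = 5
result = 1%5 = 1
s = 1-1 = 0
w = 1-0 = 1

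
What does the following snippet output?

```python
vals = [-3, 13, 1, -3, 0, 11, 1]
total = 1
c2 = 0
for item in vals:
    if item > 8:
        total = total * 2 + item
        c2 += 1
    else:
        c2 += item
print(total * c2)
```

item=-3: not >8; c2=-3
item=13: >8, total = 1*2+13 = 15; c2=-2
item=1: not >8; c2=-1
item=-3: not >8; c2=-4
item=0: not >8; c2=-4
item=11: >8, total = 15*2+11 = 41; c2=-3
item=1: not >8; c2=-2
total*c2 = 41*(-2) = -82

-82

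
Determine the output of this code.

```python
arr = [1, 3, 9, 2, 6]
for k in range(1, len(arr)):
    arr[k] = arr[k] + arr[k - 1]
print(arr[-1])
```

k=1: arr[1] = 3+1 = 4 → [1, 4, 9, 2, 6]
k=2: arr[2] = 9+4 = 13 → [1, 4, 13, 2, 6]
k=3: arr[3] = 2+13 = 15 → [1, 4, 13, 15, 6]
k=4: arr[4] = 6+15 = 21 → [1, 4, 13, 15, 21]

21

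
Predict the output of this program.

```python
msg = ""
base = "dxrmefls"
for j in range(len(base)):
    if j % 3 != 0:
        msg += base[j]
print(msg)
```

j=0: skip
j=1: add 'x' → 'x'
j=2: add 'r' → 'xr'
j=3: skip
j=4: add 'e' → 'xre'
j=5: add 'f' → 'xref'
j=6: skip
j=7: add 's' → 'xrefs'

xrefs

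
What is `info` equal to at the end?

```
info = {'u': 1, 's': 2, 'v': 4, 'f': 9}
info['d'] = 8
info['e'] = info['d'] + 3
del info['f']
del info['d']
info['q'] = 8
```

info['d'] = 8 → {'u': 1, 's': 2, 'v': 4, 'f': 9, 'd': 8}
info['e'] = info['d']+3 = 11 → {'u': 1, 's': 2, 'v': 4, 'f': 9, 'd': 8, 'e': 11}
del 'f' → {'u': 1, 's': 2, 'v': 4, 'd': 8, 'e': 11}
del 'd' → {'u': 1, 's': 2, 'v': 4, 'e': 11}
info['q'] = 8 → {'u': 1, 's': 2, 'v': 4, 'e': 11, 'q': 8}

{'u': 1, 's': 2, 'v': 4, 'e': 11, 'q': 8}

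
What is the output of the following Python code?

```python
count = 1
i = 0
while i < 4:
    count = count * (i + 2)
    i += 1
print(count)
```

120

i=0: count = 1*2 = 2
i=1: count = 2*3 = 6
i=2: count = 6*4 = 24
i=3: count = 24*5 = 120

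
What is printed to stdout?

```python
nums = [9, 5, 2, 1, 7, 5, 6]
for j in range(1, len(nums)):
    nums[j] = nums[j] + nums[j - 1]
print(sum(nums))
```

j=1: nums[1] = 5+9 = 14 → [9, 14, 2, 1, 7, 5, 6]
j=2: nums[2] = 2+14 = 16 → [9, 14, 16, 1, 7, 5, 6]
j=3: nums[3] = 1+16 = 17 → [9, 14, 16, 17, 7, 5, 6]
j=4: nums[4] = 7+17 = 24 → [9, 14, 16, 17, 24, 5, 6]
j=5: nums[5] = 5+24 = 29 → [9, 14, 16, 17, 24, 29, 6]
j=6: nums[6] = 6+29 = 35 → [9, 14, 16, 17, 24, 29, 35]
sum = 144

144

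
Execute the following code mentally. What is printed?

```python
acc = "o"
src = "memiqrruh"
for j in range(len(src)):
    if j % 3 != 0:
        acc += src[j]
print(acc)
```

j=0: skip
j=1: add 'e' → 'oe'
j=2: add 'm' → 'oem'
j=3: skip
j=4: add 'q' → 'oemq'
j=5: add 'r' → 'oemqr'
j=6: skip
j=7: add 'u' → 'oemqru'
j=8: add 'h' → 'oemqruh'

oemqruh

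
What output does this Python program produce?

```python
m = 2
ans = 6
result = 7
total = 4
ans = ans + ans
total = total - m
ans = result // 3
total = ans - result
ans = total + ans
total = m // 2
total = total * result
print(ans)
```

-3

ans = 6+6 = 12
total = 4-2 = 2
ans = 7//3 = 2
total = 2-7 = -5
ans = (-5)+2 = -3
total = 2//2 = 1
total = 1*7 = 7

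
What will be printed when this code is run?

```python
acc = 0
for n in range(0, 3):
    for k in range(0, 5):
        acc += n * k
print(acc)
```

30

n=0,k=0: acc = 0+0 = 0
n=0,k=1: acc = 0+0 = 0
n=0,k=2: acc = 0+0 = 0
n=0,k=3: acc = 0+0 = 0
n=0,k=4: acc = 0+0 = 0
n=1,k=0: acc = 0+0 = 0
n=1,k=1: acc = 0+1 = 1
n=1,k=2: acc = 1+2 = 3
n=1,k=3: acc = 3+3 = 6
n=1,k=4: acc = 6+4 = 10
n=2,k=0: acc = 10+0 = 10
n=2,k=1: acc = 10+2 = 12
n=2,k=2: acc = 12+4 = 16
n=2,k=3: acc = 16+6 = 22
n=2,k=4: acc = 22+8 = 30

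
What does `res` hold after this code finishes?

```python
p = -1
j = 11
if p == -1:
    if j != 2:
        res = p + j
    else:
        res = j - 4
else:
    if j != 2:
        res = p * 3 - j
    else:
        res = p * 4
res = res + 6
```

16

p=-1, j=11
p == -1 is True; j != 2 is True
→ res = p + j = 10
res = 10+6 = 16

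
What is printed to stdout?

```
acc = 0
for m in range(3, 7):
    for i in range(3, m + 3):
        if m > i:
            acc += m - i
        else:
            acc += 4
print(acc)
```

m=3,i=3: not 3>3, acc = 0+4 = 4
m=3,i=4: not 3>4, acc = 4+4 = 8
m=3,i=5: not 3>5, acc = 8+4 = 12
m=4,i=3: 4>3, acc = 12+1 = 13
m=4,i=4: not 4>4, acc = 13+4 = 17
m=4,i=5: not 4>5, acc = 17+4 = 21
m=4,i=6: not 4>6, acc = 21+4 = 25
m=5,i=3: 5>3, acc = 25+2 = 27
m=5,i=4: 5>4, acc = 27+1 = 28
m=5,i=5: not 5>5, acc = 28+4 = 32
m=5,i=6: not 5>6, acc = 32+4 = 36
m=5,i=7: not 5>7, acc = 36+4 = 40
m=6,i=3: 6>3, acc = 40+3 = 43
m=6,i=4: 6>4, acc = 43+2 = 45
m=6,i=5: 6>5, acc = 45+1 = 46
m=6,i=6: not 6>6, acc = 46+4 = 50
m=6,i=7: not 6>7, acc = 50+4 = 54
m=6,i=8: not 6>8, acc = 54+4 = 58

58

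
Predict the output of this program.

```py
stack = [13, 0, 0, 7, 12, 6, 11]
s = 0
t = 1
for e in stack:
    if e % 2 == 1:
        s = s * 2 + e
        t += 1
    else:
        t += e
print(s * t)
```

e=13: odd, s = 0*2+13 = 13; t=2
e=0: not odd; t=2
e=0: not odd; t=2
e=7: odd, s = 13*2+7 = 33; t=3
e=12: not odd; t=15
e=6: not odd; t=21
e=11: odd, s = 33*2+11 = 77; t=22
s*t = 77*22 = 1694

1694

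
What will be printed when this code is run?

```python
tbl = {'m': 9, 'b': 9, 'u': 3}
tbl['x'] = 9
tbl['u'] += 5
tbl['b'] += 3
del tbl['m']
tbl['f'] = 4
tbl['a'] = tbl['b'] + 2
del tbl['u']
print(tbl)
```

{'b': 12, 'x': 9, 'f': 4, 'a': 14}

tbl['x'] = 9 → {'m': 9, 'b': 9, 'u': 3, 'x': 9}
tbl['u'] = 3+5 = 8 → {'m': 9, 'b': 9, 'u': 8, 'x': 9}
tbl['b'] = 9+3 = 12 → {'m': 9, 'b': 12, 'u': 8, 'x': 9}
del 'm' → {'b': 12, 'u': 8, 'x': 9}
tbl['f'] = 4 → {'b': 12, 'u': 8, 'x': 9, 'f': 4}
tbl['a'] = tbl['b']+2 = 14 → {'b': 12, 'u': 8, 'x': 9, 'f': 4, 'a': 14}
del 'u' → {'b': 12, 'x': 9, 'f': 4, 'a': 14}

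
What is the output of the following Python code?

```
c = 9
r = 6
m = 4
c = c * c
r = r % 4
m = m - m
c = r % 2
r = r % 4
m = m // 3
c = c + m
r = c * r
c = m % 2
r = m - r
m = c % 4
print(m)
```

0

c = 9*9 = 81
r = 6%4 = 2
m = 4-4 = 0
c = 2%2 = 0
r = 2%4 = 2
m = 0//3 = 0
c = 0+0 = 0
r = 0*2 = 0
c = 0%2 = 0
r = 0-0 = 0
m = 0%4 = 0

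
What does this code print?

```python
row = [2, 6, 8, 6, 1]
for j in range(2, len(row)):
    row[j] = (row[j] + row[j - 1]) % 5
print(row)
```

j=2: row[2] = (8+6)%5 = 4 → [2, 6, 4, 6, 1]
j=3: row[3] = (6+4)%5 = 0 → [2, 6, 4, 0, 1]
j=4: row[4] = (1+0)%5 = 1 → [2, 6, 4, 0, 1]

[2, 6, 4, 0, 1]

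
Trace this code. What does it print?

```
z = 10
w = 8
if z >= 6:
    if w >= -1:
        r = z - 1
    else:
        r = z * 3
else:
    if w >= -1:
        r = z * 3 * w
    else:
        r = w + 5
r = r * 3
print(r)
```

27

z=10, w=8
z >= 6 is True; w >= -1 is True
→ r = z - 1 = 9
r = 9*3 = 27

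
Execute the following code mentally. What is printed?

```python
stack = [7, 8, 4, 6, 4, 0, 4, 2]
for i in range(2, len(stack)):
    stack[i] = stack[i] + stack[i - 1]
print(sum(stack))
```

143

i=2: stack[2] = 4+8 = 12 → [7, 8, 12, 6, 4, 0, 4, 2]
i=3: stack[3] = 6+12 = 18 → [7, 8, 12, 18, 4, 0, 4, 2]
i=4: stack[4] = 4+18 = 22 → [7, 8, 12, 18, 22, 0, 4, 2]
i=5: stack[5] = 0+22 = 22 → [7, 8, 12, 18, 22, 22, 4, 2]
i=6: stack[6] = 4+22 = 26 → [7, 8, 12, 18, 22, 22, 26, 2]
i=7: stack[7] = 2+26 = 28 → [7, 8, 12, 18, 22, 22, 26, 28]
sum = 143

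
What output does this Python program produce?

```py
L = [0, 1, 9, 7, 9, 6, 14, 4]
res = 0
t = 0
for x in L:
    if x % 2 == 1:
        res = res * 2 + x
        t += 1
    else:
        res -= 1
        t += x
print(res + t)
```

76

x=0: not odd, res = 0-1 = -1; t=0
x=1: odd, res = (-1)*2+1 = -1; t=1
x=9: odd, res = (-1)*2+9 = 7; t=2
x=7: odd, res = 7*2+7 = 21; t=3
x=9: odd, res = 21*2+9 = 51; t=4
x=6: not odd, res = 51-1 = 50; t=10
x=14: not odd, res = 50-1 = 49; t=24
x=4: not odd, res = 49-1 = 48; t=28
res+t = 48+28 = 76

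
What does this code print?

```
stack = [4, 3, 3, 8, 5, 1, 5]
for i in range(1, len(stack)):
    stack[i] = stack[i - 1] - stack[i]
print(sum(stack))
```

i=1: stack[1] = 4-3 = 1 → [4, 1, 3, 8, 5, 1, 5]
i=2: stack[2] = 1-3 = -2 → [4, 1, -2, 8, 5, 1, 5]
i=3: stack[3] = (-2)-8 = -10 → [4, 1, -2, -10, 5, 1, 5]
i=4: stack[4] = (-10)-5 = -15 → [4, 1, -2, -10, -15, 1, 5]
i=5: stack[5] = (-15)-1 = -16 → [4, 1, -2, -10, -15, -16, 5]
i=6: stack[6] = (-16)-5 = -21 → [4, 1, -2, -10, -15, -16, -21]
sum = -59

-59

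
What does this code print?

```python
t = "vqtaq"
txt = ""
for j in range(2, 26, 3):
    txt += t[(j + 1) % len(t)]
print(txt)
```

j=2: add t[3]='a' → 'a'
j=5: add t[1]='q' → 'aq'
j=8: add t[4]='q' → 'aqq'
j=11: add t[2]='t' → 'aqqt'
j=14: add t[0]='v' → 'aqqtv'
j=17: add t[3]='a' → 'aqqtva'
j=20: add t[1]='q' → 'aqqtvaq'
j=23: add t[4]='q' → 'aqqtvaqq'

aqqtvaqq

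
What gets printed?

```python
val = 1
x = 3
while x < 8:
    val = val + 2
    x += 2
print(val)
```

7

x=3: val = 1+2 = 3
x=5: val = 3+2 = 5
x=7: val = 5+2 = 7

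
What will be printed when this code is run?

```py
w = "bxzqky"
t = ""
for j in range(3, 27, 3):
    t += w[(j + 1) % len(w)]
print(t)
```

j=3: add w[4]='k' → 'k'
j=6: add w[1]='x' → 'kx'
j=9: add w[4]='k' → 'kxk'
j=12: add w[1]='x' → 'kxkx'
j=15: add w[4]='k' → 'kxkxk'
j=18: add w[1]='x' → 'kxkxkx'
j=21: add w[4]='k' → 'kxkxkxk'
j=24: add w[1]='x' → 'kxkxkxkx'

kxkxkxkx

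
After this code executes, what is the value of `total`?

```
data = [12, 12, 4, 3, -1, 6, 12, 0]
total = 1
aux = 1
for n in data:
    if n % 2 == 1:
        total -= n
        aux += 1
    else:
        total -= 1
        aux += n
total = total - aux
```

n=12: not odd, total = 1-1 = 0; aux=13
n=12: not odd, total = 0-1 = -1; aux=25
n=4: not odd, total = (-1)-1 = -2; aux=29
n=3: odd, total = (-2)-3 = -5; aux=30
n=-1: odd, total = (-5)-(-1) = -4; aux=31
n=6: not odd, total = (-4)-1 = -5; aux=37
n=12: not odd, total = (-5)-1 = -6; aux=49
n=0: not odd, total = (-6)-1 = -7; aux=49
total-aux = (-7)-49 = -56

-56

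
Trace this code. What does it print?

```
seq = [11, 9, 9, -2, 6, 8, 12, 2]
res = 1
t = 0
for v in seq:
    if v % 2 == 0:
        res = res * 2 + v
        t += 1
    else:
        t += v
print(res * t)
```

3604

v=11: not even; t=11
v=9: not even; t=20
v=9: not even; t=29
v=-2: even, res = 1*2+(-2) = 0; t=30
v=6: even, res = 0*2+6 = 6; t=31
v=8: even, res = 6*2+8 = 20; t=32
v=12: even, res = 20*2+12 = 52; t=33
v=2: even, res = 52*2+2 = 106; t=34
res*t = 106*34 = 3604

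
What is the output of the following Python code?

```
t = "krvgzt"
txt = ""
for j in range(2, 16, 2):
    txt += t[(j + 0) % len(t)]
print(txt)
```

j=2: add t[2]='v' → 'v'
j=4: add t[4]='z' → 'vz'
j=6: add t[0]='k' → 'vzk'
j=8: add t[2]='v' → 'vzkv'
j=10: add t[4]='z' → 'vzkvz'
j=12: add t[0]='k' → 'vzkvzk'
j=14: add t[2]='v' → 'vzkvzkv'

vzkvzkv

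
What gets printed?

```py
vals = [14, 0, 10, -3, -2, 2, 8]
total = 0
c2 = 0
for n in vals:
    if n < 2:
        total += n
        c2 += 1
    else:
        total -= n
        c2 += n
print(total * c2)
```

-1443

n=14: not <2, total = 0-14 = -14; c2=14
n=0: <2, total = (-14)+0 = -14; c2=15
n=10: not <2, total = (-14)-10 = -24; c2=25
n=-3: <2, total = (-24)+(-3) = -27; c2=26
n=-2: <2, total = (-27)+(-2) = -29; c2=27
n=2: not <2, total = (-29)-2 = -31; c2=29
n=8: not <2, total = (-31)-8 = -39; c2=37
total*c2 = (-39)*37 = -1443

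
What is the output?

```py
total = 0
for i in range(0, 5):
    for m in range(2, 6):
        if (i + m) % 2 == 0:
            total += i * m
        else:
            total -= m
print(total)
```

32

i=0,m=2: even sum, total = 0+0 = 0
i=0,m=3: odd sum, total = 0-3 = -3
i=0,m=4: even sum, total = (-3)+0 = -3
i=0,m=5: odd sum, total = (-3)-5 = -8
i=1,m=2: odd sum, total = (-8)-2 = -10
i=1,m=3: even sum, total = (-10)+3 = -7
i=1,m=4: odd sum, total = (-7)-4 = -11
i=1,m=5: even sum, total = (-11)+5 = -6
i=2,m=2: even sum, total = (-6)+4 = -2
i=2,m=3: odd sum, total = (-2)-3 = -5
i=2,m=4: even sum, total = (-5)+8 = 3
i=2,m=5: odd sum, total = 3-5 = -2
i=3,m=2: odd sum, total = (-2)-2 = -4
i=3,m=3: even sum, total = (-4)+9 = 5
i=3,m=4: odd sum, total = 5-4 = 1
i=3,m=5: even sum, total = 1+15 = 16
i=4,m=2: even sum, total = 16+8 = 24
i=4,m=3: odd sum, total = 24-3 = 21
i=4,m=4: even sum, total = 21+16 = 37
i=4,m=5: odd sum, total = 37-5 = 32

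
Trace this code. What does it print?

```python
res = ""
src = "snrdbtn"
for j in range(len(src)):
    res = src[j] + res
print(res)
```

ntbdrns

j=0: prepend 's' → 's'
j=1: prepend 'n' → 'ns'
j=2: prepend 'r' → 'rns'
j=3: prepend 'd' → 'drns'
j=4: prepend 'b' → 'bdrns'
j=5: prepend 't' → 'tbdrns'
j=6: prepend 'n' → 'ntbdrns'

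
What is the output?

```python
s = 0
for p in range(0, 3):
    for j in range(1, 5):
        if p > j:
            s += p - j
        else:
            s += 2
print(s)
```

p=0,j=1: not 0>1, s = 0+2 = 2
p=0,j=2: not 0>2, s = 2+2 = 4
p=0,j=3: not 0>3, s = 4+2 = 6
p=0,j=4: not 0>4, s = 6+2 = 8
p=1,j=1: not 1>1, s = 8+2 = 10
p=1,j=2: not 1>2, s = 10+2 = 12
p=1,j=3: not 1>3, s = 12+2 = 14
p=1,j=4: not 1>4, s = 14+2 = 16
p=2,j=1: 2>1, s = 16+1 = 17
p=2,j=2: not 2>2, s = 17+2 = 19
p=2,j=3: not 2>3, s = 19+2 = 21
p=2,j=4: not 2>4, s = 21+2 = 23

23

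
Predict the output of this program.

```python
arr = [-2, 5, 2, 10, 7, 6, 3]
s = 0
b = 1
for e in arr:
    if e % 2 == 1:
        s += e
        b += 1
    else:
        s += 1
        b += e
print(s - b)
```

-1

e=-2: not odd, s = 0+1 = 1; b=-1
e=5: odd, s = 1+5 = 6; b=0
e=2: not odd, s = 6+1 = 7; b=2
e=10: not odd, s = 7+1 = 8; b=12
e=7: odd, s = 8+7 = 15; b=13
e=6: not odd, s = 15+1 = 16; b=19
e=3: odd, s = 16+3 = 19; b=20
s-b = 19-20 = -1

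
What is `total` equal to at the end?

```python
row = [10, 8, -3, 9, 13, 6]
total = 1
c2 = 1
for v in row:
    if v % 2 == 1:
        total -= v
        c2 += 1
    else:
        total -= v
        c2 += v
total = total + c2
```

v=10: not odd, total = 1-10 = -9; c2=11
v=8: not odd, total = (-9)-8 = -17; c2=19
v=-3: odd, total = (-17)-(-3) = -14; c2=20
v=9: odd, total = (-14)-9 = -23; c2=21
v=13: odd, total = (-23)-13 = -36; c2=22
v=6: not odd, total = (-36)-6 = -42; c2=28
total+c2 = (-42)+28 = -14

-14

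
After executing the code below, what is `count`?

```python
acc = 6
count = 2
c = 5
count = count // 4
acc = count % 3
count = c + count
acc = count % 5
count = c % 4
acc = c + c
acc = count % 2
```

count = 2//4 = 0
acc = 0%3 = 0
count = 5+0 = 5
acc = 5%5 = 0
count = 5%4 = 1
acc = 5+5 = 10
acc = 1%2 = 1

1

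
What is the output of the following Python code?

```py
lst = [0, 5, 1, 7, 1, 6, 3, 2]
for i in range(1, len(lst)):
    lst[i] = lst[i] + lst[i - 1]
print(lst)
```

i=1: lst[1] = 5+0 = 5 → [0, 5, 1, 7, 1, 6, 3, 2]
i=2: lst[2] = 1+5 = 6 → [0, 5, 6, 7, 1, 6, 3, 2]
i=3: lst[3] = 7+6 = 13 → [0, 5, 6, 13, 1, 6, 3, 2]
i=4: lst[4] = 1+13 = 14 → [0, 5, 6, 13, 14, 6, 3, 2]
i=5: lst[5] = 6+14 = 20 → [0, 5, 6, 13, 14, 20, 3, 2]
i=6: lst[6] = 3+20 = 23 → [0, 5, 6, 13, 14, 20, 23, 2]
i=7: lst[7] = 2+23 = 25 → [0, 5, 6, 13, 14, 20, 23, 25]

[0, 5, 6, 13, 14, 20, 23, 25]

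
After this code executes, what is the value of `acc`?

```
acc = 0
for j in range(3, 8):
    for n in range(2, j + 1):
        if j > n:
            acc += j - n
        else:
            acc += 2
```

j=3,n=2: 3>2, acc = 0+1 = 1
j=3,n=3: not 3>3, acc = 1+2 = 3
j=4,n=2: 4>2, acc = 3+2 = 5
j=4,n=3: 4>3, acc = 5+1 = 6
j=4,n=4: not 4>4, acc = 6+2 = 8
j=5,n=2: 5>2, acc = 8+3 = 11
j=5,n=3: 5>3, acc = 11+2 = 13
j=5,n=4: 5>4, acc = 13+1 = 14
j=5,n=5: not 5>5, acc = 14+2 = 16
j=6,n=2: 6>2, acc = 16+4 = 20
j=6,n=3: 6>3, acc = 20+3 = 23
j=6,n=4: 6>4, acc = 23+2 = 25
j=6,n=5: 6>5, acc = 25+1 = 26
j=6,n=6: not 6>6, acc = 26+2 = 28
j=7,n=2: 7>2, acc = 28+5 = 33
j=7,n=3: 7>3, acc = 33+4 = 37
j=7,n=4: 7>4, acc = 37+3 = 40
j=7,n=5: 7>5, acc = 40+2 = 42
j=7,n=6: 7>6, acc = 42+1 = 43
j=7,n=7: not 7>7, acc = 43+2 = 45

45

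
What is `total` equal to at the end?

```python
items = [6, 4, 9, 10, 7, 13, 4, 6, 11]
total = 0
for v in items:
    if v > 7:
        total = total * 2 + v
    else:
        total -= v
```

-59

v=6: not >7, total = 0-6 = -6
v=4: not >7, total = (-6)-4 = -10
v=9: >7, total = (-10)*2+9 = -11
v=10: >7, total = (-11)*2+10 = -12
v=7: not >7, total = (-12)-7 = -19
v=13: >7, total = (-19)*2+13 = -25
v=4: not >7, total = (-25)-4 = -29
v=6: not >7, total = (-29)-6 = -35
v=11: >7, total = (-35)*2+11 = -59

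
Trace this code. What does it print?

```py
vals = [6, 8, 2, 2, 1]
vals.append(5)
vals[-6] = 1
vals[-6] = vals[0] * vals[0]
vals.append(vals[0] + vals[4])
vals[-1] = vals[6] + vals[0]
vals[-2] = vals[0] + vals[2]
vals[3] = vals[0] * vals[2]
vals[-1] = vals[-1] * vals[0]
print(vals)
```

append 5 → [6, 8, 2, 2, 1, 5]
vals[-6] = 1 → [1, 8, 2, 2, 1, 5]
vals[-6] = vals[0]*vals[0] = 1*1 = 1 → [1, 8, 2, 2, 1, 5]
append vals[0]+vals[4] = 1+1 = 2 → [1, 8, 2, 2, 1, 5, 2]
vals[-1] = vals[6]+vals[0] = 2+1 = 3 → [1, 8, 2, 2, 1, 5, 3]
vals[-2] = vals[0]+vals[2] = 1+2 = 3 → [1, 8, 2, 2, 1, 3, 3]
vals[3] = vals[0]*vals[2] = 1*2 = 2 → [1, 8, 2, 2, 1, 3, 3]
vals[-1] = vals[-1]*vals[0] = 3*1 = 3 → [1, 8, 2, 2, 1, 3, 3]

[1, 8, 2, 2, 1, 3, 3]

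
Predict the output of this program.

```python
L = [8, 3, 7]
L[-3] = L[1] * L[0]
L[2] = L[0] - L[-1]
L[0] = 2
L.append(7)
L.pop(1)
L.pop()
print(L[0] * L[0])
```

4

L[-3] = L[1]*L[0] = 3*8 = 24 → [24, 3, 7]
L[2] = L[0]-L[-1] = 24-7 = 17 → [24, 3, 17]
L[0] = 2 → [2, 3, 17]
append 7 → [2, 3, 17, 7]
pop(1) removes 3 → [2, 17, 7]
pop() removes 7 → [2, 17]
L[0]*L[0] = 2*2 = 4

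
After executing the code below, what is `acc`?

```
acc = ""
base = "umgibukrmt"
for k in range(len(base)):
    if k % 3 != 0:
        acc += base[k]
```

k=0: skip
k=1: add 'm' → 'm'
k=2: add 'g' → 'mg'
k=3: skip
k=4: add 'b' → 'mgb'
k=5: add 'u' → 'mgbu'
k=6: skip
k=7: add 'r' → 'mgbur'
k=8: add 'm' → 'mgburm'
k=9: skip

'mgburm'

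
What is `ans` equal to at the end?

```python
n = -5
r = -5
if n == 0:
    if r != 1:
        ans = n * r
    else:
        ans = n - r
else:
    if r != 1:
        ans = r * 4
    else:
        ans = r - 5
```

n=-5, r=-5
n == 0 is False; r != 1 is True
→ ans = r * 4 = -20

-20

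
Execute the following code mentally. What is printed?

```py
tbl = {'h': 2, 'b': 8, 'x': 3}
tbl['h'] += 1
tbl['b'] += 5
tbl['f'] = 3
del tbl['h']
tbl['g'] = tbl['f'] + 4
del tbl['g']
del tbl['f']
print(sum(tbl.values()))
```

16

tbl['h'] = 2+1 = 3 → {'h': 3, 'b': 8, 'x': 3}
tbl['b'] = 8+5 = 13 → {'h': 3, 'b': 13, 'x': 3}
tbl['f'] = 3 → {'h': 3, 'b': 13, 'x': 3, 'f': 3}
del 'h' → {'b': 13, 'x': 3, 'f': 3}
tbl['g'] = tbl['f']+4 = 7 → {'b': 13, 'x': 3, 'f': 3, 'g': 7}
del 'g' → {'b': 13, 'x': 3, 'f': 3}
del 'f' → {'b': 13, 'x': 3}
sum of values = 16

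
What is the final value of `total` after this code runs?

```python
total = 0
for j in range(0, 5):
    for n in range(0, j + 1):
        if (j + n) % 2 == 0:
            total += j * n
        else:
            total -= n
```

j=0,n=0: even sum, total = 0+0 = 0
j=1,n=0: odd sum, total = 0-0 = 0
j=1,n=1: even sum, total = 0+1 = 1
j=2,n=0: even sum, total = 1+0 = 1
j=2,n=1: odd sum, total = 1-1 = 0
j=2,n=2: even sum, total = 0+4 = 4
j=3,n=0: odd sum, total = 4-0 = 4
j=3,n=1: even sum, total = 4+3 = 7
j=3,n=2: odd sum, total = 7-2 = 5
j=3,n=3: even sum, total = 5+9 = 14
j=4,n=0: even sum, total = 14+0 = 14
j=4,n=1: odd sum, total = 14-1 = 13
j=4,n=2: even sum, total = 13+8 = 21
j=4,n=3: odd sum, total = 21-3 = 18
j=4,n=4: even sum, total = 18+16 = 34

34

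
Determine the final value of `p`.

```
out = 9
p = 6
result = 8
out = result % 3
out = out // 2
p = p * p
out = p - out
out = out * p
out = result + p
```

out = 8%3 = 2
out = 2//2 = 1
p = 6*6 = 36
out = 36-1 = 35
out = 35*36 = 1260
out = 8+36 = 44

36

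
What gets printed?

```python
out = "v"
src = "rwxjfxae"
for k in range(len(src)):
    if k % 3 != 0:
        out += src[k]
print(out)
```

vwxfxe

k=0: skip
k=1: add 'w' → 'vw'
k=2: add 'x' → 'vwx'
k=3: skip
k=4: add 'f' → 'vwxf'
k=5: add 'x' → 'vwxfx'
k=6: skip
k=7: add 'e' → 'vwxfxe'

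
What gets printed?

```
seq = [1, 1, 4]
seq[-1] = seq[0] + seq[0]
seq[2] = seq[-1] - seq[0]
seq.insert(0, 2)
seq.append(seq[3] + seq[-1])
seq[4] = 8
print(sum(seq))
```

13

seq[-1] = seq[0]+seq[0] = 1+1 = 2 → [1, 1, 2]
seq[2] = seq[-1]-seq[0] = 2-1 = 1 → [1, 1, 1]
insert 2 at 0 → [2, 1, 1, 1]
append seq[3]+seq[-1] = 1+1 = 2 → [2, 1, 1, 1, 2]
seq[4] = 8 → [2, 1, 1, 1, 8]
sum = 13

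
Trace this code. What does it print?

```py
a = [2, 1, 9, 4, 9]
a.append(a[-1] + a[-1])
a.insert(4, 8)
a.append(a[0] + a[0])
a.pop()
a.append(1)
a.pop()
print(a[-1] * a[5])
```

162

append a[-1]+a[-1] = 9+9 = 18 → [2, 1, 9, 4, 9, 18]
insert 8 at 4 → [2, 1, 9, 4, 8, 9, 18]
append a[0]+a[0] = 2+2 = 4 → [2, 1, 9, 4, 8, 9, 18, 4]
pop() removes 4 → [2, 1, 9, 4, 8, 9, 18]
append 1 → [2, 1, 9, 4, 8, 9, 18, 1]
pop() removes 1 → [2, 1, 9, 4, 8, 9, 18]
a[-1]*a[5] = 18*9 = 162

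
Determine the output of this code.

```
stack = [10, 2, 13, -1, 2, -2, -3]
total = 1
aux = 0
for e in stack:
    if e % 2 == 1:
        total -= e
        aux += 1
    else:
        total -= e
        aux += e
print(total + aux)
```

e=10: not odd, total = 1-10 = -9; aux=10
e=2: not odd, total = (-9)-2 = -11; aux=12
e=13: odd, total = (-11)-13 = -24; aux=13
e=-1: odd, total = (-24)-(-1) = -23; aux=14
e=2: not odd, total = (-23)-2 = -25; aux=16
e=-2: not odd, total = (-25)-(-2) = -23; aux=14
e=-3: odd, total = (-23)-(-3) = -20; aux=15
total+aux = (-20)+15 = -5

-5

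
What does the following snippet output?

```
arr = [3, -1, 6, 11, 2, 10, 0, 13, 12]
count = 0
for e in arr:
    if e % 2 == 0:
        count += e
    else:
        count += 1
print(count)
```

e=3: not even, count = 0+1 = 1
e=-1: not even, count = 1+1 = 2
e=6: even, count = 2+6 = 8
e=11: not even, count = 8+1 = 9
e=2: even, count = 9+2 = 11
e=10: even, count = 11+10 = 21
e=0: even, count = 21+0 = 21
e=13: not even, count = 21+1 = 22
e=12: even, count = 22+12 = 34

34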